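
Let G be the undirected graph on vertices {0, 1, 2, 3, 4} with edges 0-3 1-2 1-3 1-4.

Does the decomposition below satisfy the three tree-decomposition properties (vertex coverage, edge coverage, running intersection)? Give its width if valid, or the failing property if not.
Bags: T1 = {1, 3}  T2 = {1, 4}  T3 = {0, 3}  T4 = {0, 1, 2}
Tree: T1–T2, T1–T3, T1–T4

No — bags containing vertex 0 are not connected in the tree.

A tree decomposition must satisfy three properties: every vertex lies in some bag; for every edge, both endpoints lie together in some bag; and for every vertex, the bags containing it form a connected subtree. Here bags containing vertex 0 are not connected in the tree, so the decomposition is invalid.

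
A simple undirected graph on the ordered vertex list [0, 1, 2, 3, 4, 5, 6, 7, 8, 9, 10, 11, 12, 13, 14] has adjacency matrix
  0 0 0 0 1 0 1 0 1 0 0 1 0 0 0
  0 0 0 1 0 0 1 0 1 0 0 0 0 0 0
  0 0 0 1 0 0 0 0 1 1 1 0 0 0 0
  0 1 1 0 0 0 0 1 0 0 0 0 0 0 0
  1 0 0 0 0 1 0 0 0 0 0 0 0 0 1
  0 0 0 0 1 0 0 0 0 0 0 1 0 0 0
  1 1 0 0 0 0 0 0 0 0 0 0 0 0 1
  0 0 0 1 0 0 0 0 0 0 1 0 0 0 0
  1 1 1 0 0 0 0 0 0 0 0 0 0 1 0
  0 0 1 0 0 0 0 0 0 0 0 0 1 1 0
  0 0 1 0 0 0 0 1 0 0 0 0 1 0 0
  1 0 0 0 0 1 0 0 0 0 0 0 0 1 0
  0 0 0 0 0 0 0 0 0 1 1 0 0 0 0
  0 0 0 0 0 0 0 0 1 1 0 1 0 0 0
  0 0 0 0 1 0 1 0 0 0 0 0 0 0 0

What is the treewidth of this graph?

3

A width-3 tree decomposition is:
Bags: B1 = {3, 7, 10, 12}  B2 = {2, 3, 10, 12}  B3 = {2, 3, 9, 12}  B4 = {1, 2, 3, 9}  B5 = {1, 2, 8, 9}  B6 = {1, 8, 9, 13}  B7 = {1, 6, 8, 13}  B8 = {0, 6, 8, 13}  B9 = {0, 6, 11, 13}  B10 = {0, 6, 11, 14}  B11 = {0, 4, 11, 14}  B12 = {4, 5, 11, 14}
Tree: B1–B2, B2–B3, B3–B4, B4–B5, B5–B6, B6–B7, B7–B8, B8–B9, B9–B10, B10–B11, B11–B12
The largest bag has 4 vertices, giving width 3; this decomposition certifies tw(G) ≤ 3. For the lower bound: the 4 vertex sets {7,10,12}, {3}, {2}, {1,8,9,13} are disjoint, each induces a connected subgraph, and every pair is joined by at least one edge of G. Contracting each set to a single vertex therefore yields K_{4} as a minor, and since treewidth is minor-monotone, tw(G) ≥ tw(K_{4}) = 3. Hence tw(G) = 3 exactly.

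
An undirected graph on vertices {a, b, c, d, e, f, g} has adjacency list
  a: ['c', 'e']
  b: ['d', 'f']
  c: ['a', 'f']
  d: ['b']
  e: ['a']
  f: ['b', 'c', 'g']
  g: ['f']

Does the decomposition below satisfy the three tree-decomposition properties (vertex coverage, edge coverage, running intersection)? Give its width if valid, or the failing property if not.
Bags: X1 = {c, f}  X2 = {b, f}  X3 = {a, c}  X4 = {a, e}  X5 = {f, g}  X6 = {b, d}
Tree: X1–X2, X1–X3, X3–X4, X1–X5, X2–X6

Yes; width 1.

Every vertex of G appears in some bag (union = {a, b, c, d, e, f, g}); every edge is covered by a bag; and for each vertex v the set of bags containing v is connected in the bag tree. The decomposition is therefore valid. The largest bag has 2 vertices, so the width is 1.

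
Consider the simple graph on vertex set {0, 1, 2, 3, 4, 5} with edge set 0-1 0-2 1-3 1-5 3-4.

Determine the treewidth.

1

A width-1 tree decomposition is:
Bags: B1 = {1, 5}  B2 = {1, 3}  B3 = {3, 4}  B4 = {0, 1}  B5 = {0, 2}
Tree: B1–B2, B2–B3, B2–B4, B4–B5
Every bag has size at most 2, so the width is 2 − 1 = 1 and tw(G) ≤ 1. G has an edge, so its treewidth is at least 1. Combining the bounds, tw(G) = 1.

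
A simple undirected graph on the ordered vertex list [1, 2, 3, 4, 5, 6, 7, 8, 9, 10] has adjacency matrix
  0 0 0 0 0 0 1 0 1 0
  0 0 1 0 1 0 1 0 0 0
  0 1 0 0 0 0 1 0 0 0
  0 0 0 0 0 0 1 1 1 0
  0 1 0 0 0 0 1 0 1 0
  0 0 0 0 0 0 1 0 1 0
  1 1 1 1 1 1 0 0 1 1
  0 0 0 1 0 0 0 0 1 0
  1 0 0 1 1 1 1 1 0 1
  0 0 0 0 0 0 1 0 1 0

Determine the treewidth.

A width-2 tree decomposition is:
Bags: B1 = {4, 7, 9}  B2 = {6, 7, 9}  B3 = {1, 7, 9}  B4 = {5, 7, 9}  B5 = {7, 9, 10}  B6 = {4, 8, 9}  B7 = {2, 5, 7}  B8 = {2, 3, 7}
Tree: B1–B2, B1–B3, B2–B4, B3–B5, B1–B6, B4–B7, B7–B8
The largest bag has 3 vertices, giving width 2; this decomposition certifies tw(G) ≤ 2. On the other hand G contains the 3-clique {4, 8, 9}. A clique must lie in a single bag of any decomposition, so no decomposition can have width below 2. Hence tw(G) = 2 exactly.

2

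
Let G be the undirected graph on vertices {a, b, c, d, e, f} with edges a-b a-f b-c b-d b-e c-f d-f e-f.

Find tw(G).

2

A width-2 tree decomposition is:
Bags: B1 = {b, d, f}  B2 = {b, e, f}  B3 = {a, b, f}  B4 = {b, c, f}
Tree: B1–B2, B2–B3, B3–B4
Every bag has size at most 3, so the width is 3 − 1 = 2 and tw(G) ≤ 2. For the lower bound, G contains the cycle d–f–e–b–d, so G is not a forest; only forests have treewidth ≤ 1, hence tw(G) ≥ 2. Combining the bounds, tw(G) = 2.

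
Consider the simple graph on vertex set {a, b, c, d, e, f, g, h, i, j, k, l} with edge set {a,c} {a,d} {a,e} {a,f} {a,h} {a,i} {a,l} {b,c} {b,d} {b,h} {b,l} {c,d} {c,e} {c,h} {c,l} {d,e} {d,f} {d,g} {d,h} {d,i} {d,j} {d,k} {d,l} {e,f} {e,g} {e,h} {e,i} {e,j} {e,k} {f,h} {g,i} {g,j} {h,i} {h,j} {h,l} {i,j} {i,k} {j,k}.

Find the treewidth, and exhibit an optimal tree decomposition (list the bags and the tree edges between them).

Every bag has size at most 5, so the width is 5 − 1 = 4 and tw(G) ≤ 4. For the lower bound, the 5 vertices {d, e, g, i, j} are pairwise adjacent, and any tree decomposition puts a clique entirely inside one bag — forcing width ≥ 4. Therefore the treewidth is 4.

Treewidth 4.
Bags: B1 = {d, e, h, i, j}  B2 = {a, d, e, h, i}  B3 = {a, d, e, f, h}  B4 = {a, c, d, e, h}  B5 = {d, e, i, j, k}  B6 = {a, c, d, h, l}  B7 = {b, c, d, h, l}  B8 = {d, e, g, i, j}
Tree: B1–B2, B2–B3, B3–B4, B1–B5, B4–B6, B6–B7, B1–B8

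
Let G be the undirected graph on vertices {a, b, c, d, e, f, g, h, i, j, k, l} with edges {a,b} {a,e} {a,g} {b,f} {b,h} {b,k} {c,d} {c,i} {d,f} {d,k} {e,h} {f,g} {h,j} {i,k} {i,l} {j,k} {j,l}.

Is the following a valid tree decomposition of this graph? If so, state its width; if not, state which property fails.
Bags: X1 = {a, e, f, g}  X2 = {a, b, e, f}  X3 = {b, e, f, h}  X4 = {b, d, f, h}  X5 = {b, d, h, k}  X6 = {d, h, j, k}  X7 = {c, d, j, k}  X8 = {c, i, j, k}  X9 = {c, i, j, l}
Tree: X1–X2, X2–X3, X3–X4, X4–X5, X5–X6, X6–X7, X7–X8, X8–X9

Checking the three conditions: (i) the bags cover all of {a, b, c, d, e, f, g, h, i, j, k, l}; (ii) for each edge, some bag contains both endpoints; (iii) the bags containing any fixed vertex form a subtree. All hold, so the decomposition is valid with width 4 − 1 = 3.

Yes; width 3.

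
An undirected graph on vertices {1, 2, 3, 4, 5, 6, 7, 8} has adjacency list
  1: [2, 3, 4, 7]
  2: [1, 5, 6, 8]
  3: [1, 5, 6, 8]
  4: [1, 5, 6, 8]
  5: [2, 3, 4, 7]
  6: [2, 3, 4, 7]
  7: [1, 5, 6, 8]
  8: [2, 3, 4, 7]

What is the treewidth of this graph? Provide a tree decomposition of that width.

Treewidth 4.
One optimal decomposition is:
Bags: B1 = {1, 2, 5, 6, 8}  B2 = {1, 3, 5, 6, 8}  B3 = {1, 5, 6, 7, 8}  B4 = {1, 4, 5, 6, 8}
Tree: B1–B2, B2–B3, B3–B4

Each bag holds 5 vertices, so the decomposition has width 4, which upper-bounds the treewidth. For the lower bound: the 5 vertex sets {2,5}, {3,6}, {1,7}, {8}, {4} are disjoint, each induces a connected subgraph, and every pair is joined by at least one edge of G. Contracting each set to a single vertex therefore yields K_{5} as a minor, and since treewidth is minor-monotone, tw(G) ≥ tw(K_{5}) = 4. Therefore the treewidth is 4.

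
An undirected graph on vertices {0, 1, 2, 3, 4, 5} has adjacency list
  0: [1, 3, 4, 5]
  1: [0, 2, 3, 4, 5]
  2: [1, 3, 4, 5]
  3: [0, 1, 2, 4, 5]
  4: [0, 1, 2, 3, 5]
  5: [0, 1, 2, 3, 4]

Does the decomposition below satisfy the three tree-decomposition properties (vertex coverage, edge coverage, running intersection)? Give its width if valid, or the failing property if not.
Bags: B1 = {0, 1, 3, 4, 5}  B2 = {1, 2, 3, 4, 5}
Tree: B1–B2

Checking the three conditions: (i) the bags cover all of {0, 1, 2, 3, 4, 5}; (ii) for each edge, some bag contains both endpoints; (iii) the bags containing any fixed vertex form a subtree. All hold, so the decomposition is valid with width 5 − 1 = 4.

Yes; width 4.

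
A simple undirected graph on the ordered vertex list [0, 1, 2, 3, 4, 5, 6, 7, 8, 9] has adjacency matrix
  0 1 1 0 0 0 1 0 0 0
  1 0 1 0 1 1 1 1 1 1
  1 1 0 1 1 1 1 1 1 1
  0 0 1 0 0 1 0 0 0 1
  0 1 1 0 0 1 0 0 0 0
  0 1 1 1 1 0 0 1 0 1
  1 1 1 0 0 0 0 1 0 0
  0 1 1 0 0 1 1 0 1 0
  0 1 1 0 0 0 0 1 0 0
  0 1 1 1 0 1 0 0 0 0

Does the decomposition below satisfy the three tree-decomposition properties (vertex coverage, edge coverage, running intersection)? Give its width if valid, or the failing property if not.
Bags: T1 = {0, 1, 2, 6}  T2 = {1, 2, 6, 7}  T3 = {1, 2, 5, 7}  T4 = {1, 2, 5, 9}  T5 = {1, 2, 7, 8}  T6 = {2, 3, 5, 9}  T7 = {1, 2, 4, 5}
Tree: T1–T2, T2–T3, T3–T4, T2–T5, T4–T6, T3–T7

Yes; width 3.

Vertex coverage: the bags together contain {0, 1, 2, 3, 4, 5, 6, 7, 8, 9}, the full vertex set. Edge coverage: each edge of G has both endpoints in at least one bag. Running intersection: for every vertex, the bags containing it form a connected subtree. All three properties hold, so this is a valid tree decomposition of width max|bag| − 1 = 3, and hence tw(G) ≤ 3.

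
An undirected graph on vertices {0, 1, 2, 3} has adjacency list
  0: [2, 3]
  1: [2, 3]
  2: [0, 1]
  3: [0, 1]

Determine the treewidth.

2

A width-2 tree decomposition is:
Bags: B1 = {0, 1, 2}  B2 = {0, 1, 3}
Tree: B1–B2
The largest bag has 3 vertices, giving width 2; this decomposition certifies tw(G) ≤ 2. The edges 0–2–1–3–0 form a cycle, so G is not a tree and its treewidth is at least 2. The upper and lower bounds meet at 2, so that is the treewidth.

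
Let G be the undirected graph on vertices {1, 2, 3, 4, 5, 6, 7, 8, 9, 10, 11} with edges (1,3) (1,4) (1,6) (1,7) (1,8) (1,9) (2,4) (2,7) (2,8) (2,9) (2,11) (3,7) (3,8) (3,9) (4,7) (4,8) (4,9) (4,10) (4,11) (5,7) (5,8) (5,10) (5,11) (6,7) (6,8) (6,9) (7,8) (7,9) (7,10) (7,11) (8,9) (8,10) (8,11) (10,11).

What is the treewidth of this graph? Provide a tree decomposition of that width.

Treewidth 4.
One such decomposition:
Bags: B1 = {2, 4, 7, 8, 9}  B2 = {1, 4, 7, 8, 9}  B3 = {2, 4, 7, 8, 11}  B4 = {1, 3, 7, 8, 9}  B5 = {1, 6, 7, 8, 9}  B6 = {4, 7, 8, 10, 11}  B7 = {5, 7, 8, 10, 11}
Tree: B1–B2, B1–B3, B2–B4, B2–B5, B3–B6, B6–B7

The largest bag has 5 vertices, giving width 4; this decomposition certifies tw(G) ≤ 4. Conversely, {1, 3, 7, 8, 9} is a clique of size 5, and the vertices of any clique must share a bag in every tree decomposition; so some bag has ≥ 5 vertices and tw(G) ≥ 4. Hence tw(G) = 4 exactly.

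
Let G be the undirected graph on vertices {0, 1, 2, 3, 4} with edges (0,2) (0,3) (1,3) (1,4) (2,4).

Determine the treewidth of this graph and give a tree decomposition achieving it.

The largest bag has 3 vertices, giving width 2; this decomposition certifies tw(G) ≤ 2. For the lower bound, G contains the cycle 3–0–2–4–1–3, so G is not a forest; only forests have treewidth ≤ 1, hence tw(G) ≥ 2. Combining the bounds, tw(G) = 2.

Treewidth 2.
Bags: B1 = {0, 2, 3}  B2 = {2, 3, 4}  B3 = {1, 3, 4}
Tree: B1–B2, B2–B3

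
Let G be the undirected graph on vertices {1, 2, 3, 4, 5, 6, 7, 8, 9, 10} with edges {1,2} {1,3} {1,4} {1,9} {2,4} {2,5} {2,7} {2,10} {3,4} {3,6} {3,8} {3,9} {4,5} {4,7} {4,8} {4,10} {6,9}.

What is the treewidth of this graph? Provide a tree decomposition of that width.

Treewidth 2.
One such decomposition:
Bags: B1 = {2, 4, 5}  B2 = {1, 2, 4}  B3 = {1, 3, 4}  B4 = {1, 3, 9}  B5 = {3, 4, 8}  B6 = {2, 4, 10}  B7 = {2, 4, 7}  B8 = {3, 6, 9}
Tree: B1–B2, B2–B3, B3–B4, B3–B5, B1–B6, B1–B7, B4–B8

The largest bag has 3 vertices, giving width 2; this decomposition certifies tw(G) ≤ 2. Conversely, {1, 3, 9} is a clique of size 3, and the vertices of any clique must share a bag in every tree decomposition; so some bag has ≥ 3 vertices and tw(G) ≥ 2. Combining the bounds, tw(G) = 2.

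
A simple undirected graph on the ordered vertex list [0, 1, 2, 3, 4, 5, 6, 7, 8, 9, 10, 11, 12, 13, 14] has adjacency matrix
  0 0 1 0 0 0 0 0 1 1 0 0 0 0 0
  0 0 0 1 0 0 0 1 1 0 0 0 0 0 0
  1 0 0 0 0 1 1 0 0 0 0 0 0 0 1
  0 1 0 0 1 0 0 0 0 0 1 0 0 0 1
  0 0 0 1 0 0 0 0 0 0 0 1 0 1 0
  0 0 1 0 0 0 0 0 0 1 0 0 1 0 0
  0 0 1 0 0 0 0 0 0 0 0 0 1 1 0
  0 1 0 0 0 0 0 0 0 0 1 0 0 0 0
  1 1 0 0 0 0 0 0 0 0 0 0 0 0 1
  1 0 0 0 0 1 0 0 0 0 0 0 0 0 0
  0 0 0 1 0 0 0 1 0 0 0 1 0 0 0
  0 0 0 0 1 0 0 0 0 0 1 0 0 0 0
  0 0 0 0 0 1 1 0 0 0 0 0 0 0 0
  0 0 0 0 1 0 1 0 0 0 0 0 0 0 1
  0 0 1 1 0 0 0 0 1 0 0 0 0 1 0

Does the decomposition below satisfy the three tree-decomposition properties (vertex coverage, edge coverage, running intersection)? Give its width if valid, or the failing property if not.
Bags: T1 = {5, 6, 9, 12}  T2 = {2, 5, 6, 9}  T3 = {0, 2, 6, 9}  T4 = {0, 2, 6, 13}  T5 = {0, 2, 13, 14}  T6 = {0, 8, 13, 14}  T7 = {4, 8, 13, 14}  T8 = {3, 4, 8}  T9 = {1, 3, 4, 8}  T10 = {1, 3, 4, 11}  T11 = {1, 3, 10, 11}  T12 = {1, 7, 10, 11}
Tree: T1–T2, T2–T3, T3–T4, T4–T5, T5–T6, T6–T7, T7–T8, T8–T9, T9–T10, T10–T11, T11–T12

A tree decomposition must satisfy three properties: every vertex lies in some bag; for every edge, both endpoints lie together in some bag; and for every vertex, the bags containing it form a connected subtree. Here edge (14,3) lies in no bag, so the decomposition is invalid.

No — edge (14,3) lies in no bag.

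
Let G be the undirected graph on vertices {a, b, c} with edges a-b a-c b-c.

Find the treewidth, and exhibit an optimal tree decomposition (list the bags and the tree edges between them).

With just one bag of size 3, the width is 3 − 1 = 2, so tw(G) ≤ 2. For the lower bound, the 3 vertices {a, b, c} are pairwise adjacent, and any tree decomposition puts a clique entirely inside one bag — forcing width ≥ 2. Hence tw(G) = 2 exactly.

Treewidth 2.
Bags: B1 = {a, b, c}
Tree: (single bag)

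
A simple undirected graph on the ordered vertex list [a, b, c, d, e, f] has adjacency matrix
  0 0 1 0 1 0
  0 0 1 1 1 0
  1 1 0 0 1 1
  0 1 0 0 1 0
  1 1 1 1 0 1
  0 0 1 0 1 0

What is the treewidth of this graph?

A width-2 tree decomposition is:
Bags: B1 = {b, d, e}  B2 = {b, c, e}  B3 = {a, c, e}  B4 = {c, e, f}
Tree: B1–B2, B2–B3, B2–B4
The largest bag has 3 vertices, giving width 2; this decomposition certifies tw(G) ≤ 2. For the lower bound, the 3 vertices {b, d, e} are pairwise adjacent, and any tree decomposition puts a clique entirely inside one bag — forcing width ≥ 2. The upper and lower bounds meet at 2, so that is the treewidth.

2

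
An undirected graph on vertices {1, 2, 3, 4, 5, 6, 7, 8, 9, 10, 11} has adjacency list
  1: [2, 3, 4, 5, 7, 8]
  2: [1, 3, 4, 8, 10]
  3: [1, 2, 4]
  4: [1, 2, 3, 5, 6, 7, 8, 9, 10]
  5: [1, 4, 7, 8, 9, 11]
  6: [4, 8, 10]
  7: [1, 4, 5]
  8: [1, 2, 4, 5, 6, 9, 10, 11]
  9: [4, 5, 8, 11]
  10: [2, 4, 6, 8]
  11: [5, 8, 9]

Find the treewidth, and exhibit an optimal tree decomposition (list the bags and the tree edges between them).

Treewidth 3.
Bags: B1 = {1, 4, 5, 7}  B2 = {1, 4, 5, 8}  B3 = {1, 2, 4, 8}  B4 = {2, 4, 8, 10}  B5 = {4, 5, 8, 9}  B6 = {4, 6, 8, 10}  B7 = {5, 8, 9, 11}  B8 = {1, 2, 3, 4}
Tree: B1–B2, B2–B3, B3–B4, B2–B5, B4–B6, B5–B7, B3–B8

Each bag holds 4 vertices, so the decomposition has width 3, which upper-bounds the treewidth. For the lower bound, the 4 vertices {5, 8, 9, 11} are pairwise adjacent, and any tree decomposition puts a clique entirely inside one bag — forcing width ≥ 3. The upper and lower bounds meet at 3, so that is the treewidth.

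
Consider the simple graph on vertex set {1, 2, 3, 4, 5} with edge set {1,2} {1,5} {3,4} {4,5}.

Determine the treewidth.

A width-1 tree decomposition is:
Bags: B1 = {1, 5}  B2 = {1, 2}  B3 = {4, 5}  B4 = {3, 4}
Tree: B1–B2, B1–B3, B3–B4
Every bag has size at most 2, so the width is 2 − 1 = 1 and tw(G) ≤ 1. Any graph with an edge has treewidth ≥ 1, and G has the edge 1–5. Therefore the treewidth is 1.

1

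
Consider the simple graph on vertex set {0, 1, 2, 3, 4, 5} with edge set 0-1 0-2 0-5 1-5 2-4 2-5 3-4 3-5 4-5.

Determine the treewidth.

2

A width-2 tree decomposition is:
Bags: B1 = {0, 2, 5}  B2 = {0, 1, 5}  B3 = {2, 4, 5}  B4 = {3, 4, 5}
Tree: B1–B2, B1–B3, B3–B4
Each bag holds 3 vertices, so the decomposition has width 2, which upper-bounds the treewidth. Conversely, {0, 1, 5} is a clique of size 3, and the vertices of any clique must share a bag in every tree decomposition; so some bag has ≥ 3 vertices and tw(G) ≥ 2. The upper and lower bounds meet at 2, so that is the treewidth.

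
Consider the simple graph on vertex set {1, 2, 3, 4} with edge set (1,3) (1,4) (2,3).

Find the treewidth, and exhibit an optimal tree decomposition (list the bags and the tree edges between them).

The largest bag has 2 vertices, giving width 1; this decomposition certifies tw(G) ≤ 1. Since G has at least one edge (e.g. 1–3), it is not an edgeless graph, so tw(G) ≥ 1. The upper and lower bounds meet at 1, so that is the treewidth.

Treewidth 1.
One optimal decomposition is:
Bags: B1 = {1, 3}  B2 = {1, 4}  B3 = {2, 3}
Tree: B1–B2, B1–B3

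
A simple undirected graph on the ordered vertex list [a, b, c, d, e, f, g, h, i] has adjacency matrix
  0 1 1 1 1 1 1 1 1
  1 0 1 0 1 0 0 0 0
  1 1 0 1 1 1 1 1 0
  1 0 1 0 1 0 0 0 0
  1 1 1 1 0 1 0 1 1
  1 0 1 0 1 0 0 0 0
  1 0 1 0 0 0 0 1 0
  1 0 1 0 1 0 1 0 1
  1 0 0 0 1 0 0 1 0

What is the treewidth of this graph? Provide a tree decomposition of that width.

Every bag has size at most 4, so the width is 4 − 1 = 3 and tw(G) ≤ 3. Conversely, {a, c, g, h} is a clique of size 4, and the vertices of any clique must share a bag in every tree decomposition; so some bag has ≥ 4 vertices and tw(G) ≥ 3. The upper and lower bounds meet at 3, so that is the treewidth.

Treewidth 3.
Bags: B1 = {a, b, c, e}  B2 = {a, c, e, h}  B3 = {a, c, g, h}  B4 = {a, c, d, e}  B5 = {a, c, e, f}  B6 = {a, e, h, i}
Tree: B1–B2, B2–B3, B1–B4, B4–B5, B2–B6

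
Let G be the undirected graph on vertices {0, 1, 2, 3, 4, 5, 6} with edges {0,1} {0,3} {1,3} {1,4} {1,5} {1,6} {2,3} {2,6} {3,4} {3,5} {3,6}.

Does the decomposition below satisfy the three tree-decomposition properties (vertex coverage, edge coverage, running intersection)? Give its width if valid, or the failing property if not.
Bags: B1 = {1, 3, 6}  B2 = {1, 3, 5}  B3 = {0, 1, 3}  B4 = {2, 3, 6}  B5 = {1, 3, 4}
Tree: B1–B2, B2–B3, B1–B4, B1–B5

Yes; width 2.

Vertex coverage: the bags together contain {0, 1, 2, 3, 4, 5, 6}, the full vertex set. Edge coverage: each edge of G has both endpoints in at least one bag. Running intersection: for every vertex, the bags containing it form a connected subtree. All three properties hold, so this is a valid tree decomposition of width max|bag| − 1 = 2, and hence tw(G) ≤ 2.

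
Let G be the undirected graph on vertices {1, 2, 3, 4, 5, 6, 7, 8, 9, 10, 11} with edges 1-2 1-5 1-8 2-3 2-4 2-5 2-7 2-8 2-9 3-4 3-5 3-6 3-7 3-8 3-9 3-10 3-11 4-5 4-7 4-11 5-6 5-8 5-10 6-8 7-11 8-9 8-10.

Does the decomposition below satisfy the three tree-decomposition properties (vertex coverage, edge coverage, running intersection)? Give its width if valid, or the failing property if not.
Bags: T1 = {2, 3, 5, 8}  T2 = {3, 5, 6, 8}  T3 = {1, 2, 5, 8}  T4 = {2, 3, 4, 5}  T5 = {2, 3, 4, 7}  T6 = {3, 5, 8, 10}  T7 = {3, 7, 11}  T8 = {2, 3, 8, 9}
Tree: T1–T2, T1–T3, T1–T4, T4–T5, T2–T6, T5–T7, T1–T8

No — edge (4,11) lies in no bag.

A tree decomposition must satisfy three properties: every vertex lies in some bag; for every edge, both endpoints lie together in some bag; and for every vertex, the bags containing it form a connected subtree. Here edge (4,11) lies in no bag, so the decomposition is invalid.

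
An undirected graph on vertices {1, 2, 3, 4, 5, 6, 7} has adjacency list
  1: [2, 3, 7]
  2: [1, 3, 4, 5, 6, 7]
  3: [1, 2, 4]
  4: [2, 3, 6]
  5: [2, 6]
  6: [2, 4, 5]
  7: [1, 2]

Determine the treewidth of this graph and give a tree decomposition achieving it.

Treewidth 2.
Bags: B1 = {2, 3, 4}  B2 = {1, 2, 3}  B3 = {1, 2, 7}  B4 = {2, 4, 6}  B5 = {2, 5, 6}
Tree: B1–B2, B2–B3, B1–B4, B4–B5

The largest bag has 3 vertices, giving width 2; this decomposition certifies tw(G) ≤ 2. Conversely, {1, 2, 3} is a clique of size 3, and the vertices of any clique must share a bag in every tree decomposition; so some bag has ≥ 3 vertices and tw(G) ≥ 2. The upper and lower bounds meet at 2, so that is the treewidth.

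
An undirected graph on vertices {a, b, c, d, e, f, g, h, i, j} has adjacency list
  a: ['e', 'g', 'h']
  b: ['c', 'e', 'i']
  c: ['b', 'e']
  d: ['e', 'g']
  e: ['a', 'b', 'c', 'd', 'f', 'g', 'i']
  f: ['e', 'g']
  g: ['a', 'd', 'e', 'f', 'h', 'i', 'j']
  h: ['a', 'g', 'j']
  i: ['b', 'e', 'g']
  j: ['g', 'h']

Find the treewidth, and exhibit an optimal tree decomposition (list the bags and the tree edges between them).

Each bag holds 3 vertices, so the decomposition has width 2, which upper-bounds the treewidth. On the other hand G contains the 3-clique {g, h, j}. A clique must lie in a single bag of any decomposition, so no decomposition can have width below 2. Therefore the treewidth is 2.

Treewidth 2.
One optimal decomposition is:
Bags: B1 = {e, g, i}  B2 = {e, f, g}  B3 = {d, e, g}  B4 = {a, e, g}  B5 = {b, e, i}  B6 = {a, g, h}  B7 = {b, c, e}  B8 = {g, h, j}
Tree: B1–B2, B2–B3, B1–B4, B1–B5, B4–B6, B5–B7, B6–B8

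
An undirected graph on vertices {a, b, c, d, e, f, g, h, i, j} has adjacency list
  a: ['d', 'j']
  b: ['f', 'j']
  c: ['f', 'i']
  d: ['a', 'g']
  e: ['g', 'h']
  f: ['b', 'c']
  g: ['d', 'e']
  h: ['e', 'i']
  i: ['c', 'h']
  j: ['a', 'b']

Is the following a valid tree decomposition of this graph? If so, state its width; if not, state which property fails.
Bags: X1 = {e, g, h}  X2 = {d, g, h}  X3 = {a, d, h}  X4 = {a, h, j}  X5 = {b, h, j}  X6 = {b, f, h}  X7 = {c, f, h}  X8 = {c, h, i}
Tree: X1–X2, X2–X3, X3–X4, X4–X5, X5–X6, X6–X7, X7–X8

Checking the three conditions: (i) the bags cover all of {a, b, c, d, e, f, g, h, i, j}; (ii) for each edge, some bag contains both endpoints; (iii) the bags containing any fixed vertex form a subtree. All hold, so the decomposition is valid with width 3 − 1 = 2.

Yes; width 2.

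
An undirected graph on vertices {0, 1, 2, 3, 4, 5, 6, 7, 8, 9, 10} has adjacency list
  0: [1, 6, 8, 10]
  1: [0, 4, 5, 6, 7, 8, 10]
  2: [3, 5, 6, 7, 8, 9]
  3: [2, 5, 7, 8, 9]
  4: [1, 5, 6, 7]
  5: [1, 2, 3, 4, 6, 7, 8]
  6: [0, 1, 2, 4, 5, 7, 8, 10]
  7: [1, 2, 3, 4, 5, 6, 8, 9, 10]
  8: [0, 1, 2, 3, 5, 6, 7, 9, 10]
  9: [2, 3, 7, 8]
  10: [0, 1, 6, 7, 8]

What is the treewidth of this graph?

A width-4 tree decomposition is:
Bags: B1 = {2, 5, 6, 7, 8}  B2 = {1, 5, 6, 7, 8}  B3 = {1, 4, 5, 6, 7}  B4 = {2, 3, 5, 7, 8}  B5 = {2, 3, 7, 8, 9}  B6 = {1, 6, 7, 8, 10}  B7 = {0, 1, 6, 8, 10}
Tree: B1–B2, B2–B3, B1–B4, B4–B5, B2–B6, B6–B7
Each bag holds 5 vertices, so the decomposition has width 4, which upper-bounds the treewidth. Conversely, {0, 1, 6, 8, 10} is a clique of size 5, and the vertices of any clique must share a bag in every tree decomposition; so some bag has ≥ 5 vertices and tw(G) ≥ 4. Hence tw(G) = 4 exactly.

4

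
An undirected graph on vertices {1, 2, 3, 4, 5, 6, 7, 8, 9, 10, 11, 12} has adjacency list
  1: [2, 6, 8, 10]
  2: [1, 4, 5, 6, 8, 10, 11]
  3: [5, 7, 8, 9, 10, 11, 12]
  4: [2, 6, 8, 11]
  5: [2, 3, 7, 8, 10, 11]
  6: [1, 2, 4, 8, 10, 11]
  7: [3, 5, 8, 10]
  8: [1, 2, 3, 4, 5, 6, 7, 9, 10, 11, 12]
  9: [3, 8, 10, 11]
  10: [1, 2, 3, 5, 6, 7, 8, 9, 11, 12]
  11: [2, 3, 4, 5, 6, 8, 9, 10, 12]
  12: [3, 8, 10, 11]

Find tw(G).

A width-4 tree decomposition is:
Bags: B1 = {2, 6, 8, 10, 11}  B2 = {2, 5, 8, 10, 11}  B3 = {2, 4, 6, 8, 11}  B4 = {3, 5, 8, 10, 11}  B5 = {3, 8, 9, 10, 11}  B6 = {1, 2, 6, 8, 10}  B7 = {3, 5, 7, 8, 10}  B8 = {3, 8, 10, 11, 12}
Tree: B1–B2, B1–B3, B2–B4, B4–B5, B1–B6, B4–B7, B4–B8
Each bag holds 5 vertices, so the decomposition has width 4, which upper-bounds the treewidth. Conversely, {1, 2, 6, 8, 10} is a clique of size 5, and the vertices of any clique must share a bag in every tree decomposition; so some bag has ≥ 5 vertices and tw(G) ≥ 4. Hence tw(G) = 4 exactly.

4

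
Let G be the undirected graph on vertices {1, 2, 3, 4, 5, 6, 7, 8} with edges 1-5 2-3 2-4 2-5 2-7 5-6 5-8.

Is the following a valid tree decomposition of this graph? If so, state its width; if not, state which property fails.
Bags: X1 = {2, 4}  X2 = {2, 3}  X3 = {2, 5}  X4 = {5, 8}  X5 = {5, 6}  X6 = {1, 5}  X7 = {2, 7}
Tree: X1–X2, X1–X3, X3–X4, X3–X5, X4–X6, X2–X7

Yes; width 1.

Checking the three conditions: (i) the bags cover all of {1, 2, 3, 4, 5, 6, 7, 8}; (ii) for each edge, some bag contains both endpoints; (iii) the bags containing any fixed vertex form a subtree. All hold, so the decomposition is valid with width 2 − 1 = 1.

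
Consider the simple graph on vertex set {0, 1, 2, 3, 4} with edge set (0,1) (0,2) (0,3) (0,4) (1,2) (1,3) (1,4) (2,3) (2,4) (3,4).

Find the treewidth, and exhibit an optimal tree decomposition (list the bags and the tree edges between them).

Treewidth 4.
One optimal decomposition is:
Bags: B1 = {0, 1, 2, 3, 4}
Tree: (single bag)

With just one bag of size 5, the width is 5 − 1 = 4, so tw(G) ≤ 4. Conversely, {0, 1, 2, 3, 4} is a clique of size 5, and the vertices of any clique must share a bag in every tree decomposition; so some bag has ≥ 5 vertices and tw(G) ≥ 4. Therefore the treewidth is 4.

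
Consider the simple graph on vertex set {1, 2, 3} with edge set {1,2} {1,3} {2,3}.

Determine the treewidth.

A width-2 tree decomposition is:
Bags: B1 = {1, 2, 3}
Tree: (single bag)
With just one bag of size 3, the width is 3 − 1 = 2, so tw(G) ≤ 2. Conversely, {1, 2, 3} is a clique of size 3, and the vertices of any clique must share a bag in every tree decomposition; so some bag has ≥ 3 vertices and tw(G) ≥ 2. Combining the bounds, tw(G) = 2.

2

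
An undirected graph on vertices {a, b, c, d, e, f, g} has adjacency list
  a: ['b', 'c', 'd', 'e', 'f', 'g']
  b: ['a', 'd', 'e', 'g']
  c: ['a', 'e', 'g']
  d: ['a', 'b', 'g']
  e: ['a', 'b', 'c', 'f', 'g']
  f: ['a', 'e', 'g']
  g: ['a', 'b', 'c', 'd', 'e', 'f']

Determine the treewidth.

A width-3 tree decomposition is:
Bags: B1 = {a, b, e, g}  B2 = {a, b, d, g}  B3 = {a, c, e, g}  B4 = {a, e, f, g}
Tree: B1–B2, B1–B3, B3–B4
Each bag holds 4 vertices, so the decomposition has width 3, which upper-bounds the treewidth. Conversely, {a, b, d, g} is a clique of size 4, and the vertices of any clique must share a bag in every tree decomposition; so some bag has ≥ 4 vertices and tw(G) ≥ 3. The upper and lower bounds meet at 3, so that is the treewidth.

3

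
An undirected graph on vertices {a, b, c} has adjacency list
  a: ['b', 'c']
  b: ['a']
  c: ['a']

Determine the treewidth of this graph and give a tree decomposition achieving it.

The largest bag has 2 vertices, giving width 1; this decomposition certifies tw(G) ≤ 1. Any graph with an edge has treewidth ≥ 1, and G has the edge b–a. The upper and lower bounds meet at 1, so that is the treewidth.

Treewidth 1.
One optimal decomposition is:
Bags: B1 = {a, b}  B2 = {a, c}
Tree: B1–B2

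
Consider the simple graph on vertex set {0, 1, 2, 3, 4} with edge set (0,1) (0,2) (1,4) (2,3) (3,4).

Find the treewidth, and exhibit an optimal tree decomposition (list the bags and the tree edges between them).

Every bag has size at most 3, so the width is 3 − 1 = 2 and tw(G) ≤ 2. The edges 2–3–4–1–0–2 form a cycle, so G is not a tree and its treewidth is at least 2. Therefore the treewidth is 2.

Treewidth 2.
Bags: B1 = {2, 3, 4}  B2 = {1, 2, 4}  B3 = {0, 1, 2}
Tree: B1–B2, B2–B3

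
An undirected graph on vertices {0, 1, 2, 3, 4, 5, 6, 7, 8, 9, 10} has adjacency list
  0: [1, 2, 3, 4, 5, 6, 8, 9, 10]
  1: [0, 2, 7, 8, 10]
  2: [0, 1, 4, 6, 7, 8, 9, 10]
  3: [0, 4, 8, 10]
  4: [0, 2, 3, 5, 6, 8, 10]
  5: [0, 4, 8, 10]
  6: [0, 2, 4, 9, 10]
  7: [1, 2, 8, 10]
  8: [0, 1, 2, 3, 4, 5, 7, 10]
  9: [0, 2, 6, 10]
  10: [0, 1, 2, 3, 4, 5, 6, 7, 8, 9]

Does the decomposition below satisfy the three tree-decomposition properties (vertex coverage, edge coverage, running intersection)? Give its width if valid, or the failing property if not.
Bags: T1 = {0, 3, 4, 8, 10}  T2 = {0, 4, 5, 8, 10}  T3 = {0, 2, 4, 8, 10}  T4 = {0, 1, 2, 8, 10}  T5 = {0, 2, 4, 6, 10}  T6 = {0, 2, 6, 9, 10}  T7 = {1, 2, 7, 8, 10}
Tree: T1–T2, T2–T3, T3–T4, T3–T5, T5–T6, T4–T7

Yes; width 4.

Every vertex of G appears in some bag (union = {0, 1, 2, 3, 4, 5, 6, 7, 8, 9, 10}); every edge is covered by a bag; and for each vertex v the set of bags containing v is connected in the bag tree. The decomposition is therefore valid. The largest bag has 5 vertices, so the width is 4.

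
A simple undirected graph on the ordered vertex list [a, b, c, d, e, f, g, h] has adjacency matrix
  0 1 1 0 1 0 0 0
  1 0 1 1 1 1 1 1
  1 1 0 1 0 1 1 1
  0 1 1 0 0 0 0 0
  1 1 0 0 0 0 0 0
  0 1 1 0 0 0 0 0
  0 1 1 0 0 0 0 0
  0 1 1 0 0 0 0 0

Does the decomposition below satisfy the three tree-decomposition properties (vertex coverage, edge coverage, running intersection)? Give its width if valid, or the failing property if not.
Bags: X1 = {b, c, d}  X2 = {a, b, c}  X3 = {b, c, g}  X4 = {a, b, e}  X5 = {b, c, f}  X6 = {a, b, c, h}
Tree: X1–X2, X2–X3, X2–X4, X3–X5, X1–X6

No — bags containing vertex a are not connected in the tree.

A tree decomposition must satisfy three properties: every vertex lies in some bag; for every edge, both endpoints lie together in some bag; and for every vertex, the bags containing it form a connected subtree. Here bags containing vertex a are not connected in the tree, so the decomposition is invalid.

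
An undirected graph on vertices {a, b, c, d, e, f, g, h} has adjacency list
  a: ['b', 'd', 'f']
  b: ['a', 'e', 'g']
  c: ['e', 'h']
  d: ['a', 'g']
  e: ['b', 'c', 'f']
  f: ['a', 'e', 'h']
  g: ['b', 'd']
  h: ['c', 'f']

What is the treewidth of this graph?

2

A width-2 tree decomposition is:
Bags: B1 = {c, e, h}  B2 = {e, f, h}  B3 = {b, e, f}  B4 = {a, b, f}  B5 = {a, b, g}  B6 = {a, d, g}
Tree: B1–B2, B2–B3, B3–B4, B4–B5, B5–B6
The largest bag has 3 vertices, giving width 2; this decomposition certifies tw(G) ≤ 2. Since c–h–f–e–c is a cycle in G, G is not acyclic. Forests are exactly the graphs of treewidth ≤ 1, so tw(G) ≥ 2. The upper and lower bounds meet at 2, so that is the treewidth.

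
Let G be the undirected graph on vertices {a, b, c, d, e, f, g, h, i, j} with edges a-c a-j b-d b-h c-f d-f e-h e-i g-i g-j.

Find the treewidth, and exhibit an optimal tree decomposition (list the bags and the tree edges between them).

The largest bag has 3 vertices, giving width 2; this decomposition certifies tw(G) ≤ 2. The edges j–a–c–f–d–b–h–e–i–g–j form a cycle, so G is not a tree and its treewidth is at least 2. Therefore the treewidth is 2.

Treewidth 2.
One optimal decomposition is:
Bags: B1 = {a, c, j}  B2 = {c, f, j}  B3 = {d, f, j}  B4 = {b, d, j}  B5 = {b, h, j}  B6 = {e, h, j}  B7 = {e, i, j}  B8 = {g, i, j}
Tree: B1–B2, B2–B3, B3–B4, B4–B5, B5–B6, B6–B7, B7–B8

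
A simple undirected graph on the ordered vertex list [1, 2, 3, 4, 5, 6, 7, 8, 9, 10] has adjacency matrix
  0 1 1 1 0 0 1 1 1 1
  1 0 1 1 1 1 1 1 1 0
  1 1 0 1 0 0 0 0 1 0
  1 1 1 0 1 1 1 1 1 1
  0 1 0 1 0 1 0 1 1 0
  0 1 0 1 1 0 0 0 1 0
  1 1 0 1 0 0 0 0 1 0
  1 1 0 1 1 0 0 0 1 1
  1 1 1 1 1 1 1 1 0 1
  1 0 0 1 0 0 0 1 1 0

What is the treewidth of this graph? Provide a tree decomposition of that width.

Each bag holds 5 vertices, so the decomposition has width 4, which upper-bounds the treewidth. For the lower bound, the 5 vertices {1, 2, 4, 8, 9} are pairwise adjacent, and any tree decomposition puts a clique entirely inside one bag — forcing width ≥ 4. Combining the bounds, tw(G) = 4.

Treewidth 4.
One optimal decomposition is:
Bags: B1 = {1, 2, 4, 8, 9}  B2 = {2, 4, 5, 8, 9}  B3 = {1, 2, 4, 7, 9}  B4 = {1, 4, 8, 9, 10}  B5 = {2, 4, 5, 6, 9}  B6 = {1, 2, 3, 4, 9}
Tree: B1–B2, B1–B3, B1–B4, B2–B5, B1–B6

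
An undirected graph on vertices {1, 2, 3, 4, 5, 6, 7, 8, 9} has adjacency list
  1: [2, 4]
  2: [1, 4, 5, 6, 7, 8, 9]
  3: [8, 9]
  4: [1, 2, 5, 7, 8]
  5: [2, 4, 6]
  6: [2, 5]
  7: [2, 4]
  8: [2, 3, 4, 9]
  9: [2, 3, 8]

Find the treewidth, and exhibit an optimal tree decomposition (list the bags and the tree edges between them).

Every bag has size at most 3, so the width is 3 − 1 = 2 and tw(G) ≤ 2. Conversely, {2, 8, 9} is a clique of size 3, and the vertices of any clique must share a bag in every tree decomposition; so some bag has ≥ 3 vertices and tw(G) ≥ 2. The upper and lower bounds meet at 2, so that is the treewidth.

Treewidth 2.
One optimal decomposition is:
Bags: B1 = {2, 4, 5}  B2 = {1, 2, 4}  B3 = {2, 4, 8}  B4 = {2, 4, 7}  B5 = {2, 8, 9}  B6 = {2, 5, 6}  B7 = {3, 8, 9}
Tree: B1–B2, B2–B3, B1–B4, B3–B5, B1–B6, B5–B7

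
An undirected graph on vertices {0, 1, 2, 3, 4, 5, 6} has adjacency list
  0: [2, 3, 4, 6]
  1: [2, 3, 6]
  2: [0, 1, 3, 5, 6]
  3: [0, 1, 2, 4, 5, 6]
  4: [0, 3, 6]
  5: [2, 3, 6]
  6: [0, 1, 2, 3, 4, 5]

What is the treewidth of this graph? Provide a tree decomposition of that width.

Each bag holds 4 vertices, so the decomposition has width 3, which upper-bounds the treewidth. For the lower bound, the 4 vertices {0, 2, 3, 6} are pairwise adjacent, and any tree decomposition puts a clique entirely inside one bag — forcing width ≥ 3. The upper and lower bounds meet at 3, so that is the treewidth.

Treewidth 3.
Bags: B1 = {0, 2, 3, 6}  B2 = {0, 3, 4, 6}  B3 = {2, 3, 5, 6}  B4 = {1, 2, 3, 6}
Tree: B1–B2, B1–B3, B1–B4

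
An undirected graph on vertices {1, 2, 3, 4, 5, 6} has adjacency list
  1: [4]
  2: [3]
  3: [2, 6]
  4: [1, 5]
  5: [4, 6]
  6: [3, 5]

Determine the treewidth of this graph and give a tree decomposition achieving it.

Every bag has size at most 2, so the width is 2 − 1 = 1 and tw(G) ≤ 1. G has an edge, so its treewidth is at least 1. Therefore the treewidth is 1.

Treewidth 1.
One optimal decomposition is:
Bags: B1 = {2, 3}  B2 = {3, 6}  B3 = {5, 6}  B4 = {4, 5}  B5 = {1, 4}
Tree: B1–B2, B2–B3, B3–B4, B4–B5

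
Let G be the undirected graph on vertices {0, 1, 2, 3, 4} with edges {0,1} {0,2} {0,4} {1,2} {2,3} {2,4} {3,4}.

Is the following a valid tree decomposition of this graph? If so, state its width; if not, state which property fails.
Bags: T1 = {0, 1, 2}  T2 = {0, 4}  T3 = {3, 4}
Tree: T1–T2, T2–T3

No — edge (2,4) lies in no bag.

A tree decomposition must satisfy three properties: every vertex lies in some bag; for every edge, both endpoints lie together in some bag; and for every vertex, the bags containing it form a connected subtree. Here edge (2,4) lies in no bag, so the decomposition is invalid.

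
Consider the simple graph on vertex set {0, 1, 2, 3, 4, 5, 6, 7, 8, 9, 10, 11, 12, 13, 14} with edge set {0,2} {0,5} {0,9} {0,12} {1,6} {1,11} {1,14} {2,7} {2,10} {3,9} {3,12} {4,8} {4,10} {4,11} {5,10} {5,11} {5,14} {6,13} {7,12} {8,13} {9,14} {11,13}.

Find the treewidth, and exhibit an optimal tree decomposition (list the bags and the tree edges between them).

Every bag has size at most 4, so the width is 4 − 1 = 3 and tw(G) ≤ 3. For the lower bound: the 4 vertex sets {3,7,12}, {2}, {0}, {5,9,10,14} are disjoint, each induces a connected subgraph, and every pair is joined by at least one edge of G. Contracting each set to a single vertex therefore yields K_{4} as a minor, and since treewidth is minor-monotone, tw(G) ≥ tw(K_{4}) = 3. Therefore the treewidth is 3.

Treewidth 3.
Bags: B1 = {2, 3, 7, 12}  B2 = {0, 2, 3, 12}  B3 = {0, 2, 3, 9}  B4 = {0, 2, 9, 10}  B5 = {0, 5, 9, 10}  B6 = {5, 9, 10, 14}  B7 = {4, 5, 10, 14}  B8 = {4, 5, 11, 14}  B9 = {1, 4, 11, 14}  B10 = {1, 4, 8, 11}  B11 = {1, 8, 11, 13}  B12 = {1, 6, 8, 13}
Tree: B1–B2, B2–B3, B3–B4, B4–B5, B5–B6, B6–B7, B7–B8, B8–B9, B9–B10, B10–B11, B11–B12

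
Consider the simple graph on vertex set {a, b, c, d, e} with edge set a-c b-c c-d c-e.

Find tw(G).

1

A width-1 tree decomposition is:
Bags: B1 = {c, d}  B2 = {b, c}  B3 = {c, e}  B4 = {a, c}
Tree: B1–B2, B1–B3, B2–B4
Every bag has size at most 2, so the width is 2 − 1 = 1 and tw(G) ≤ 1. Since G has at least one edge (e.g. d–c), it is not an edgeless graph, so tw(G) ≥ 1. Combining the bounds, tw(G) = 1.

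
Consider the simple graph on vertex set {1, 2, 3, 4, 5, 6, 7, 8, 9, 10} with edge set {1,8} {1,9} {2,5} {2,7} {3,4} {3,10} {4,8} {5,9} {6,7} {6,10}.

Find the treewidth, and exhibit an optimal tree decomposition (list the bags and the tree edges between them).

Each bag holds 3 vertices, so the decomposition has width 2, which upper-bounds the treewidth. The edges 2–5–9–1–8–4–3–10–6–7–2 form a cycle, so G is not a tree and its treewidth is at least 2. Therefore the treewidth is 2.

Treewidth 2.
One optimal decomposition is:
Bags: B1 = {2, 5, 9}  B2 = {1, 2, 9}  B3 = {1, 2, 8}  B4 = {2, 4, 8}  B5 = {2, 3, 4}  B6 = {2, 3, 10}  B7 = {2, 6, 10}  B8 = {2, 6, 7}
Tree: B1–B2, B2–B3, B3–B4, B4–B5, B5–B6, B6–B7, B7–B8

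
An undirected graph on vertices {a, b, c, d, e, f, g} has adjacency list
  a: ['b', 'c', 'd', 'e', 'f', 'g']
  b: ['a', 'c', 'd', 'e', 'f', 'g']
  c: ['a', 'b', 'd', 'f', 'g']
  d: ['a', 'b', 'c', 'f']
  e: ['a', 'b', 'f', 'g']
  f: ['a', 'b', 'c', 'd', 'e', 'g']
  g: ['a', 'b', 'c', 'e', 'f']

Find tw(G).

A width-4 tree decomposition is:
Bags: B1 = {a, b, c, f, g}  B2 = {a, b, c, d, f}  B3 = {a, b, e, f, g}
Tree: B1–B2, B1–B3
Each bag holds 5 vertices, so the decomposition has width 4, which upper-bounds the treewidth. For the lower bound, the 5 vertices {a, b, e, f, g} are pairwise adjacent, and any tree decomposition puts a clique entirely inside one bag — forcing width ≥ 4. Therefore the treewidth is 4.

4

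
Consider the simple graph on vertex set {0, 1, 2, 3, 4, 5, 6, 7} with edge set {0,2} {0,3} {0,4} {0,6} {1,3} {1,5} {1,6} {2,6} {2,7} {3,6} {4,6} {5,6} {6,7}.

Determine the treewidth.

A width-2 tree decomposition is:
Bags: B1 = {2, 6, 7}  B2 = {0, 2, 6}  B3 = {0, 3, 6}  B4 = {1, 3, 6}  B5 = {0, 4, 6}  B6 = {1, 5, 6}
Tree: B1–B2, B2–B3, B3–B4, B2–B5, B4–B6
Each bag holds 3 vertices, so the decomposition has width 2, which upper-bounds the treewidth. On the other hand G contains the 3-clique {0, 2, 6}. A clique must lie in a single bag of any decomposition, so no decomposition can have width below 2. The upper and lower bounds meet at 2, so that is the treewidth.

2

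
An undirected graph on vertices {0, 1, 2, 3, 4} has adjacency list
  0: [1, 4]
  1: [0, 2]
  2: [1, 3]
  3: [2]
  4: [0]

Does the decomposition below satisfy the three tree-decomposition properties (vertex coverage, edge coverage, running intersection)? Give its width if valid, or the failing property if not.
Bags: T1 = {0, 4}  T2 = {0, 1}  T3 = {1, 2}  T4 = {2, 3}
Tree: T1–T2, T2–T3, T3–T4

Checking the three conditions: (i) the bags cover all of {0, 1, 2, 3, 4}; (ii) for each edge, some bag contains both endpoints; (iii) the bags containing any fixed vertex form a subtree. All hold, so the decomposition is valid with width 2 − 1 = 1.

Yes; width 1.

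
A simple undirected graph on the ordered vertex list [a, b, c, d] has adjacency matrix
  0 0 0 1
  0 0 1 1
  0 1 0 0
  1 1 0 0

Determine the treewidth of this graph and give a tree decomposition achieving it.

Every bag has size at most 2, so the width is 2 − 1 = 1 and tw(G) ≤ 1. Any graph with an edge has treewidth ≥ 1, and G has the edge d–b. Combining the bounds, tw(G) = 1.

Treewidth 1.
Bags: B1 = {b, d}  B2 = {b, c}  B3 = {a, d}
Tree: B1–B2, B1–B3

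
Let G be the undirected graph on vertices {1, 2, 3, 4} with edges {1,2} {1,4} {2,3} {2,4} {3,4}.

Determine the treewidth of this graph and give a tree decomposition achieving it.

The largest bag has 3 vertices, giving width 2; this decomposition certifies tw(G) ≤ 2. On the other hand G contains the 3-clique {1, 2, 4}. A clique must lie in a single bag of any decomposition, so no decomposition can have width below 2. Therefore the treewidth is 2.

Treewidth 2.
One such decomposition:
Bags: B1 = {2, 3, 4}  B2 = {1, 2, 4}
Tree: B1–B2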